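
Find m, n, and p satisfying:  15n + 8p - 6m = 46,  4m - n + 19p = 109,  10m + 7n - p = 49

Row-reduce the augmented matrix:
R1 ← R1 / (-6).
R2 ← R2 − 4·R1.
R3 ← R3 − 10·R1.
R2 ← R2 / (9).
R1 ← R1 + 5/2·R2.
R3 ← R3 − 32·R2.
R3 ← R3 / (-2003/27).
R1 ← R1 − 293/54·R3.
R2 ← R2 − 73/27·R3.
Reading off the reduced rows gives m = 4, n = 2, p = 5.

m = 4, n = 2, p = 5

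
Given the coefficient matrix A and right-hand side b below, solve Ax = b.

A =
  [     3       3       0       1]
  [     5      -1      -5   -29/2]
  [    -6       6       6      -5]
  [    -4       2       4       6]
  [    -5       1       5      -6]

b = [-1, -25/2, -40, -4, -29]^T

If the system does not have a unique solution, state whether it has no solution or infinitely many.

no solution

Row-reduce:
R1 ← R1 / (3).
R2 ← R2 − 5·R1.
R3 ← R3 + 6·R1.
R4 ← R4 + 4·R1.
R5 ← R5 + 5·R1.
R2 ← R2 / (-6).
R1 ← R1 − 1·R2.
R3 ← R3 − 12·R2.
R4 ← R4 − 6·R2.
R5 ← R5 − 6·R2.
R3 ← R3 / (-4).
R1 ← R1 + 5/6·R3.
R2 ← R2 − 5/6·R3.
R4 ← R4 + 1·R3.
Swap R4 and R5.
R4 ← R4 / (-41/2).
R1 ← R1 − 5·R4.
R2 ← R2 + 14/3·R4.
R3 ← R3 − 53/6·R4.
Row 5 reduces to 0 = -1/4, a contradiction. The system is inconsistent.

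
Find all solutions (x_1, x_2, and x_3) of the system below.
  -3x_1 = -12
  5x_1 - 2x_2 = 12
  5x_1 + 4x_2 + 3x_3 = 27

x_1 = 4, x_2 = 4, x_3 = -3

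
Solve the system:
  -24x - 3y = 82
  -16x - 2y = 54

no solution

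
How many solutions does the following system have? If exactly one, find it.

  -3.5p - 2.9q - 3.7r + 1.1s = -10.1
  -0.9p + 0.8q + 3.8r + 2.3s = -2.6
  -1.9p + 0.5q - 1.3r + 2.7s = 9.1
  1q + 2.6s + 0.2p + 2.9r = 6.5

Row-reduce the augmented matrix:
R1 ← R1 / (-7/2).
R2 ← R2 + 9/10·R1.
R3 ← R3 + 19/10·R1.
R4 ← R4 − 1/5·R1.
R2 ← R2 / (541/350).
R1 ← R1 − 29/35·R2.
R3 ← R3 − 363/175·R2.
R4 ← R4 − 146/175·R2.
R3 ← R3 / (-15331/2705).
R1 ← R1 + 806/541·R3.
R2 ← R2 − 1663/541·R3.
R4 ← R4 − 671/5410·R3.
R4 ← R4 / (119651/76655).
R1 ← R1 + 18961/15331·R4.
R2 ← R2 − 14984/15331·R4.
R3 ← R3 − 1634/15331·R4.
Reading off the reduced rows gives p = 4, q = 4, r = -3, s = 4.

p = 4, q = 4, r = -3, s = 4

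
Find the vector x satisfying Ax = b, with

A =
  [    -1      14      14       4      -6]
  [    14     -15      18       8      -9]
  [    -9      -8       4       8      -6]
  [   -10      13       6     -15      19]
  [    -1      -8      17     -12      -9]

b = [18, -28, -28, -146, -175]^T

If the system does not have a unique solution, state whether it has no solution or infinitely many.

x_1 = 4, x_2 = 4, x_3 = -5, x_4 = 6, x_5 = -2

Row-reduce the augmented matrix:
R1 ← R1 / (-1).
R2 ← R2 − 14·R1.
R3 ← R3 + 9·R1.
R4 ← R4 + 10·R1.
R5 ← R5 + 1·R1.
R2 ← R2 / (181).
R1 ← R1 + 14·R2.
R3 ← R3 + 134·R2.
R4 ← R4 + 127·R2.
R5 ← R5 + 22·R2.
R3 ← R3 / (6594/181).
R1 ← R1 − 462/181·R3.
R2 ← R2 − 214/181·R3.
R4 ← R4 − 2924/181·R3.
R5 ← R5 − 5251/181·R3.
R4 ← R4 / (-61615/3297).
R1 ← R1 + 64/157·R4.
R2 ← R2 + 908/3297·R4.
R3 ← R3 − 1754/3297·R4.
R5 ← R5 + 77990/3297·R4.
R5 ← R5 / (-330280/12323).
R1 ← R1 + 14418/61615·R5.
R2 ← R2 + 10841/61615·R5.
R3 ← R3 − 5063/61615·R5.
R4 ← R4 + 75804/61615·R5.
Reading off the reduced rows gives x_1 = 4, x_2 = 4, x_3 = -5, x_4 = 6, x_5 = -2.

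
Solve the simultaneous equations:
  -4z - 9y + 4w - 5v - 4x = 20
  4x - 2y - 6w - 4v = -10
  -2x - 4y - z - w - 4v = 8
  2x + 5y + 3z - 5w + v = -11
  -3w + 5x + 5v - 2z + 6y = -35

no solution

Row-reduce:
R1 ← R1 / (-4).
R2 ← R2 − 4·R1.
R3 ← R3 + 2·R1.
R4 ← R4 − 2·R1.
R5 ← R5 − 5·R1.
R2 ← R2 / (-11).
R1 ← R1 − 9/4·R2.
R3 ← R3 − 1/2·R2.
R4 ← R4 − 1/2·R2.
R5 ← R5 + 21/4·R2.
R3 ← R3 / (9/11).
R1 ← R1 − 2/11·R3.
R2 ← R2 − 4/11·R3.
R4 ← R4 − 9/11·R3.
R5 ← R5 + 56/11·R3.
Swap R4 and R5.
R4 ← R4 / (-293/18).
R1 ← R1 + 13/18·R4.
R2 ← R2 − 14/9·R4.
R3 ← R3 + 34/9·R4.
Row 5 reduces to 0 = 1, a contradiction. The system is inconsistent.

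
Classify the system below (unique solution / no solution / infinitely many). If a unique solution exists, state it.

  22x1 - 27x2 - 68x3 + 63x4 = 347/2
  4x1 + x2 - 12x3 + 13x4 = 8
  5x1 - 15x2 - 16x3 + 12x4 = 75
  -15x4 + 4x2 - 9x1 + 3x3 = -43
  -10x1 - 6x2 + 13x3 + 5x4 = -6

no solution

Row-reduce:
R1 ← R1 / (22).
R2 ← R2 − 4·R1.
R3 ← R3 − 5·R1.
R4 ← R4 + 9·R1.
R5 ← R5 + 10·R1.
R2 ← R2 / (65/11).
R1 ← R1 + 27/22·R2.
R3 ← R3 + 195/22·R2.
R4 ← R4 + 155/22·R2.
R5 ← R5 + 201/11·R2.
Swap R3 and R4.
R3 ← R3 / (-317/13).
R1 ← R1 + 196/65·R3.
R2 ← R2 − 4/65·R3.
R5 ← R5 + 1091/65·R3.
Swap R4 and R5.
R4 ← R4 / (9425/317).
R1 ← R1 − 515/317·R4.
R2 ← R2 − 93/317·R4.
R3 ← R3 + 164/317·R4.
Row 5 reduces to 0 = 1/4, a contradiction. The system is inconsistent.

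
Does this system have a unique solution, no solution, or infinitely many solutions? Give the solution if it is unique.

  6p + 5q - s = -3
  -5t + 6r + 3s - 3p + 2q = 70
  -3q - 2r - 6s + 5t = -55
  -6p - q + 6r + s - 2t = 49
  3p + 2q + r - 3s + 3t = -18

Row-reduce the augmented matrix:
R1 ← R1 / (6).
R2 ← R2 + 3·R1.
R4 ← R4 + 6·R1.
R5 ← R5 − 3·R1.
R2 ← R2 / (9/2).
R1 ← R1 − 5/6·R2.
R3 ← R3 + 3·R2.
R4 ← R4 − 4·R2.
R5 ← R5 + 1/2·R2.
R3 ← R3 / (2).
R1 ← R1 + 10/9·R3.
R2 ← R2 − 4/3·R3.
R4 ← R4 − 2/3·R3.
R5 ← R5 − 5/3·R3.
R4 ← R4 / (-7/9).
R1 ← R1 + 82/27·R4.
R2 ← R2 − 31/9·R4.
R3 ← R3 + 13/6·R4.
R5 ← R5 − 25/18·R4.
R5 ← R5 / (31/7).
R1 ← R1 + 116/21·R5.
R2 ← R2 − 43/7·R5.
R3 ← R3 + 31/7·R5.
R4 ← R4 + 17/7·R5.
Reading off the reduced rows gives p = 0, q = 0, r = 6, s = 3, t = -5.

p = 0, q = 0, r = 6, s = 3, t = -5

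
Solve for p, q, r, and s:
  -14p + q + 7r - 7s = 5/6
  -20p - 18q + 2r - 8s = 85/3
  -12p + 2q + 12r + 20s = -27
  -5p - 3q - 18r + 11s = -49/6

p = 1/3, q = -3/2, r = 0, s = -1

Row-reduce the augmented matrix:
R1 ← R1 / (-14).
R2 ← R2 + 20·R1.
R3 ← R3 + 12·R1.
R4 ← R4 + 5·R1.
R2 ← R2 / (-136/7).
R1 ← R1 + 1/14·R2.
R3 ← R3 − 8/7·R2.
R4 ← R4 + 47/14·R2.
R3 ← R3 / (94/17).
R1 ← R1 + 8/17·R3.
R2 ← R2 − 7/17·R3.
R4 ← R4 + 325/17·R3.
R4 ← R4 / (38899/376).
R1 ← R1 − 1021/376·R4.
R2 ← R2 + 385/188·R4.
R3 ← R3 − 222/47·R4.
Reading off the reduced rows gives p = 1/3, q = -3/2, r = 0, s = -1.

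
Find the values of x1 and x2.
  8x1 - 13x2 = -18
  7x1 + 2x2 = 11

x1 = 1, x2 = 2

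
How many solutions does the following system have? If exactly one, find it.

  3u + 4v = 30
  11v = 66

u = 2, v = 6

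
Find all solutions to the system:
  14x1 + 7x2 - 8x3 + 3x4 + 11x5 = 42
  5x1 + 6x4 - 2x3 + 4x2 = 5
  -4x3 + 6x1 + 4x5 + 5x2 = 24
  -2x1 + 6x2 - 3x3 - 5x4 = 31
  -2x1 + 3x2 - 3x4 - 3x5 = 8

no solution

Row-reduce:
R1 ← R1 / (14).
R2 ← R2 − 5·R1.
R3 ← R3 − 6·R1.
R4 ← R4 + 2·R1.
R5 ← R5 + 2·R1.
R2 ← R2 / (3/2).
R1 ← R1 − 1/2·R2.
R3 ← R3 − 2·R2.
R4 ← R4 − 7·R2.
R5 ← R5 − 4·R2.
R3 ← R3 / (-12/7).
R1 ← R1 + 6/7·R3.
R2 ← R2 − 4/7·R3.
R4 ← R4 + 57/7·R3.
R5 ← R5 + 24/7·R3.
R4 ← R4 / (39/4).
R1 ← R1 − 5/2·R4.
R2 ← R2 − 2/3·R4.
R3 ← R3 − 55/12·R4.
Row 5 reduces to 0 = 2, a contradiction. The system is inconsistent.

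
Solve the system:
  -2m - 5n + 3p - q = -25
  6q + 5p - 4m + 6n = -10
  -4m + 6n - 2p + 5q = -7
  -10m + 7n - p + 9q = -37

no solution

Row-reduce:
R1 ← R1 / (-2).
R2 ← R2 + 4·R1.
R3 ← R3 + 4·R1.
R4 ← R4 + 10·R1.
R2 ← R2 / (16).
R1 ← R1 − 5/2·R2.
R3 ← R3 − 16·R2.
R4 ← R4 − 32·R2.
R3 ← R3 / (-7).
R1 ← R1 + 43/32·R3.
R2 ← R2 + 1/16·R3.
R4 ← R4 + 14·R3.
Row 4 reduces to 0 = 2, a contradiction. The system is inconsistent.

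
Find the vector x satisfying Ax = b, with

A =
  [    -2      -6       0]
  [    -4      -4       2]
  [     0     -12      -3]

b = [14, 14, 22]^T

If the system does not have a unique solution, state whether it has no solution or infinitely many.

Row-reduce:
R1 ← R1 / (-2).
R2 ← R2 + 4·R1.
R2 ← R2 / (8).
R1 ← R1 − 3·R2.
R3 ← R3 + 12·R2.
Row 3 reduces to 0 = 1, a contradiction. The system is inconsistent.

no solution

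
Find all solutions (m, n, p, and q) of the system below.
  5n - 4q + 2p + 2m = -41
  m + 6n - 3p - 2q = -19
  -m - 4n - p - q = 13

infinitely many solutions

Row-reduce:
R1 ← R1 / (2).
R2 ← R2 − 1·R1.
R3 ← R3 + 1·R1.
R2 ← R2 / (7/2).
R1 ← R1 − 5/2·R2.
R3 ← R3 + 3/2·R2.
R3 ← R3 / (-12/7).
R1 ← R1 − 27/7·R3.
R2 ← R2 + 8/7·R3.
Rank is 3 with 4 unknowns, leaving q free.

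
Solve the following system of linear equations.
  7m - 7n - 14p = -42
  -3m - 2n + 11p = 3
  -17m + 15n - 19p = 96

Row-reduce the augmented matrix:
R1 ← R1 / (7).
R2 ← R2 + 3·R1.
R3 ← R3 + 17·R1.
R2 ← R2 / (-5).
R1 ← R1 + 1·R2.
R3 ← R3 + 2·R2.
R3 ← R3 / (-55).
R1 ← R1 + 3·R3.
R2 ← R2 + 1·R3.
Reading off the reduced rows gives m = -3, n = 3, p = 0.

m = -3, n = 3, p = 0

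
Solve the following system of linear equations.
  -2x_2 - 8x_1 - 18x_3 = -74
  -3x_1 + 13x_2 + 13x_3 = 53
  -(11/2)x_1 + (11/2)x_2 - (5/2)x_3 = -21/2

infinitely many solutions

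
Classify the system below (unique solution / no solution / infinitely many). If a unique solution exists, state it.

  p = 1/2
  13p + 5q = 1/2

p = 1/2, q = -6/5

Row-reduce the augmented matrix:
R2 ← R2 − 13·R1.
R2 ← R2 / (5).
Reading off the reduced rows gives p = 1/2, q = -6/5.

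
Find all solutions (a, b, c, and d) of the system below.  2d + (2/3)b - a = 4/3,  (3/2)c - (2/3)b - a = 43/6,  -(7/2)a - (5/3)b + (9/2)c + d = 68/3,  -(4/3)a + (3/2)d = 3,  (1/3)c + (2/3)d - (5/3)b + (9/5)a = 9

no solution

Row-reduce:
R1 ← R1 / (-1).
R2 ← R2 + 1·R1.
R3 ← R3 + 7/2·R1.
R4 ← R4 + 4/3·R1.
R5 ← R5 − 9/5·R1.
R2 ← R2 / (-4/3).
R1 ← R1 + 2/3·R2.
R3 ← R3 + 4·R2.
R4 ← R4 + 8/9·R2.
R5 ← R5 + 7/15·R2.
Swap R3 and R4.
R3 ← R3 / (-1).
R1 ← R1 + 3/4·R3.
R2 ← R2 + 9/8·R3.
R5 ← R5 + 23/120·R3.
Swap R4 and R5.
R4 ← R4 / (3553/720).
R1 ← R1 + 9/8·R4.
R2 ← R2 − 21/16·R4.
R3 ← R3 + 1/6·R4.
Row 5 reduces to 0 = 1/2, a contradiction. The system is inconsistent.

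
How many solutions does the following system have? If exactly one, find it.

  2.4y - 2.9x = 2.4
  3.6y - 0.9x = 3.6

x = 0, y = 1

Row-reduce the augmented matrix:
R1 ← R1 / (-29/10).
R2 ← R2 + 9/10·R1.
R2 ← R2 / (414/145).
R1 ← R1 + 24/29·R2.
Reading off the reduced rows gives x = 0, y = 1.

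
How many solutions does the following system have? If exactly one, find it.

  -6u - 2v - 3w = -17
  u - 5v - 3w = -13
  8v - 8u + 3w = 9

Row-reduce:
R1 ← R1 / (-6).
R2 ← R2 − 1·R1.
R3 ← R3 + 8·R1.
R2 ← R2 / (-16/3).
R1 ← R1 − 1/3·R2.
R3 ← R3 − 32/3·R2.
Rank is 2 with 3 unknowns, leaving w free.

infinitely many solutions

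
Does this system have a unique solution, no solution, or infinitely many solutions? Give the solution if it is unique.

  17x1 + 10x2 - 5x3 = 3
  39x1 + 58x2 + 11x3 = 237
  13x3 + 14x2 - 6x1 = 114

infinitely many solutions

Row-reduce:
R1 ← R1 / (17).
R2 ← R2 − 39·R1.
R3 ← R3 + 6·R1.
R2 ← R2 / (596/17).
R1 ← R1 − 10/17·R2.
R3 ← R3 − 298/17·R2.
Rank is 2 with 3 unknowns, leaving x3 free.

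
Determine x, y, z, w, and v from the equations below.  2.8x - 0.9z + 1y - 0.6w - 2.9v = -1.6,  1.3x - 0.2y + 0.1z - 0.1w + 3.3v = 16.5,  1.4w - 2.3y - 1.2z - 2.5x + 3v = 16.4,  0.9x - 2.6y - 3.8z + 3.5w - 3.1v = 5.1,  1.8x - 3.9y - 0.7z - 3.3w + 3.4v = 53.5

Row-reduce the augmented matrix:
R1 ← R1 / (14/5).
R2 ← R2 − 13/10·R1.
R3 ← R3 + 5/2·R1.
R4 ← R4 − 9/10·R1.
R5 ← R5 − 9/5·R1.
R2 ← R2 / (-93/140).
R1 ← R1 − 5/14·R2.
R3 ← R3 + 197/140·R2.
R4 ← R4 + 409/140·R2.
R5 ← R5 + 159/35·R2.
R3 ← R3 / (-5767/1860).
R1 ← R1 + 4/93·R3.
R2 ← R2 + 145/186·R3.
R4 ← R4 + 5383/930·R3.
R5 ← R5 + 2271/620·R3.
R4 ← R4 / (57676/28835).
R1 ← R1 + 721/5767·R4.
R2 ← R2 + 2255/5767·R4.
R3 ← R3 + 904/5767·R4.
R5 ← R5 + 135803/28835·R4.
R5 ← R5 / (-15647167/576760).
R1 ← R1 − 147767/115352·R5.
R2 ← R2 + 645927/115352·R5.
R3 ← R3 − 38218/14419·R5.
R4 ← R4 + 288047/115352·R5.
Reading off the reduced rows gives x = 2, y = -4, z = -6, w = -5, v = 4.

x = 2, y = -4, z = -6, w = -5, v = 4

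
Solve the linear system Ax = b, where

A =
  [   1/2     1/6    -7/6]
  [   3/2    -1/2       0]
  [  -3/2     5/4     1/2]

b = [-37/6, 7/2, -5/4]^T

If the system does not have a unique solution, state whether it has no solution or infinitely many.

Row-reduce the augmented matrix:
R1 ← R1 / (1/2).
R2 ← R2 − 3/2·R1.
R3 ← R3 + 3/2·R1.
R2 ← R2 / (-1).
R1 ← R1 − 1/3·R2.
R3 ← R3 − 7/4·R2.
R3 ← R3 / (25/8).
R1 ← R1 + 7/6·R3.
R2 ← R2 + 7/2·R3.
Reading off the reduced rows gives x_1 = 2, x_2 = -1, x_3 = 6.

x_1 = 2, x_2 = -1, x_3 = 6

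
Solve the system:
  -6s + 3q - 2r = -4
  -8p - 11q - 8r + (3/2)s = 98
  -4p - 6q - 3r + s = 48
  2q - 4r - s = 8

Row-reduce:
Swap R1 and R2.
R1 ← R1 / (-8).
R3 ← R3 + 4·R1.
R2 ← R2 / (3).
R1 ← R1 − 11/8·R2.
R3 ← R3 + 1/2·R2.
R4 ← R4 − 2·R2.
R3 ← R3 / (2/3).
R1 ← R1 − 23/12·R3.
R2 ← R2 + 2/3·R3.
R4 ← R4 + 8/3·R3.
Row 4 reduces to 0 = 4, a contradiction. The system is inconsistent.

no solution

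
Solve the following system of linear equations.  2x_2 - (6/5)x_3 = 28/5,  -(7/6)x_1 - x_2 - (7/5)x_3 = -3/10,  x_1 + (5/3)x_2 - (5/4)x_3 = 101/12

x_1 = 3, x_2 = 1, x_3 = -3

Row-reduce the augmented matrix:
Swap R1 and R2.
R1 ← R1 / (-7/6).
R3 ← R3 − 1·R1.
R2 ← R2 / (2).
R1 ← R1 − 6/7·R2.
R3 ← R3 − 17/21·R2.
R3 ← R3 / (-55/28).
R1 ← R1 − 12/7·R3.
R2 ← R2 + 3/5·R3.
Reading off the reduced rows gives x_1 = 3, x_2 = 1, x_3 = -3.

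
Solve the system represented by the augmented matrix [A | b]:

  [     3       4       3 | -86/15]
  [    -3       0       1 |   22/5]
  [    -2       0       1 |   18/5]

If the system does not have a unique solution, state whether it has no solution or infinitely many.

Row-reduce the augmented matrix:
R1 ← R1 / (3).
R2 ← R2 + 3·R1.
R3 ← R3 + 2·R1.
R2 ← R2 / (4).
R1 ← R1 − 4/3·R2.
R3 ← R3 − 8/3·R2.
R3 ← R3 / (1/3).
R1 ← R1 + 1/3·R3.
R2 ← R2 − 1·R3.
Reading off the reduced rows gives x_1 = -4/5, x_2 = -7/3, x_3 = 2.

x_1 = -4/5, x_2 = -7/3, x_3 = 2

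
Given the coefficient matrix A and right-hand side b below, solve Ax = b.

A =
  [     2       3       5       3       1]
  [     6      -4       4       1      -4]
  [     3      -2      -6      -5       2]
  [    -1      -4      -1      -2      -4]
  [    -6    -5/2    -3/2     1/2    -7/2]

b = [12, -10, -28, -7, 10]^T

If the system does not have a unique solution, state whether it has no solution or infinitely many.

infinitely many solutions

Row-reduce:
R1 ← R1 / (2).
R2 ← R2 − 6·R1.
R3 ← R3 − 3·R1.
R4 ← R4 + 1·R1.
R5 ← R5 + 6·R1.
R2 ← R2 / (-13).
R1 ← R1 − 3/2·R2.
R3 ← R3 + 13/2·R2.
R4 ← R4 + 5/2·R2.
R5 ← R5 − 13/2·R2.
R3 ← R3 / (-8).
R1 ← R1 − 16/13·R3.
R2 ← R2 − 11/13·R3.
R4 ← R4 − 47/13·R3.
R5 ← R5 − 8·R3.
R4 ← R4 / (-301/208).
R1 ← R1 + 7/26·R4.
R2 ← R2 − 7/208·R4.
R3 ← R3 − 11/16·R4.
Rank is 4 with 5 unknowns, leaving x_5 free.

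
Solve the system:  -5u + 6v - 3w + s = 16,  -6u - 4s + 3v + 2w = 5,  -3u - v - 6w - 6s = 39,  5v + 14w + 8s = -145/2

no solution

Row-reduce:
R1 ← R1 / (-5).
R2 ← R2 + 6·R1.
R3 ← R3 + 3·R1.
R2 ← R2 / (-21/5).
R1 ← R1 + 6/5·R2.
R3 ← R3 + 23/5·R2.
R4 ← R4 − 5·R2.
R3 ← R3 / (-31/3).
R1 ← R1 + 1·R3.
R2 ← R2 + 4/3·R3.
R4 ← R4 − 62/3·R3.
Row 4 reduces to 0 = 1/2, a contradiction. The system is inconsistent.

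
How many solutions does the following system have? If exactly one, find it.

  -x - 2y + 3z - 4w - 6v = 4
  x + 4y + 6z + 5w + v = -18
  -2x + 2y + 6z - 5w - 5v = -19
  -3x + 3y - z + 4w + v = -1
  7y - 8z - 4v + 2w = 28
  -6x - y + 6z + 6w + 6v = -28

Row-reduce:
R1 ← R1 / (-1).
R2 ← R2 − 1·R1.
R3 ← R3 + 2·R1.
R4 ← R4 + 3·R1.
R6 ← R6 + 6·R1.
R2 ← R2 / (2).
R1 ← R1 − 2·R2.
R3 ← R3 − 6·R2.
R4 ← R4 − 9·R2.
R5 ← R5 − 7·R2.
R6 ← R6 − 11·R2.
R3 ← R3 / (-27).
R1 ← R1 + 12·R3.
R2 ← R2 − 9/2·R3.
R4 ← R4 + 101/2·R3.
R5 ← R5 + 79/2·R3.
R6 ← R6 + 123/2·R3.
R4 ← R4 / (23/2).
R1 ← R1 − 3·R4.
R2 ← R2 − 1/2·R4.
R5 ← R5 + 3/2·R4.
R6 ← R6 − 49/2·R4.
R5 ← R5 / (-11575/621).
R1 ← R1 − 26/23·R5.
R2 ← R2 − 715/621·R5.
R3 ← R3 + 22/27·R5.
R4 ← R4 − 19/621·R5.
R6 ← R6 − 11575/621·R5.
Row 6 reduces to 0 = 2, a contradiction. The system is inconsistent.

no solution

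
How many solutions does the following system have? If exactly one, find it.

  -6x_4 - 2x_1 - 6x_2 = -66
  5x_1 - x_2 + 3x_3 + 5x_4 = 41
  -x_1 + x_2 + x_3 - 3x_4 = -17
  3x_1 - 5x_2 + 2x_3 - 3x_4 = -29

x_1 = 3, x_2 = 4, x_3 = 0, x_4 = 6

Row-reduce the augmented matrix:
R1 ← R1 / (-2).
R2 ← R2 − 5·R1.
R3 ← R3 + 1·R1.
R4 ← R4 − 3·R1.
R2 ← R2 / (-16).
R1 ← R1 − 3·R2.
R3 ← R3 − 4·R2.
R4 ← R4 + 14·R2.
R3 ← R3 / (7/4).
R1 ← R1 − 9/16·R3.
R2 ← R2 + 3/16·R3.
R4 ← R4 + 5/8·R3.
R4 ← R4 / (-29/7).
R1 ← R1 − 27/14·R4.
R2 ← R2 − 5/14·R4.
R3 ← R3 + 10/7·R4.
Reading off the reduced rows gives x_1 = 3, x_2 = 4, x_3 = 0, x_4 = 6.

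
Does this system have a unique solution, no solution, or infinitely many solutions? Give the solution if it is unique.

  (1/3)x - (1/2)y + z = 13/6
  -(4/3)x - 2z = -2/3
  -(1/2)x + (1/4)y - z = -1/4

Row-reduce:
R1 ← R1 / (1/3).
R2 ← R2 + 4/3·R1.
R3 ← R3 + 1/2·R1.
R2 ← R2 / (-2).
R1 ← R1 + 3/2·R2.
R3 ← R3 + 1/2·R2.
Row 3 reduces to 0 = 1, a contradiction. The system is inconsistent.

no solution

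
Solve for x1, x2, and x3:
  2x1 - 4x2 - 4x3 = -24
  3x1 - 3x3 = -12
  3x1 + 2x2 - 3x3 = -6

Row-reduce the augmented matrix:
R1 ← R1 / (2).
R2 ← R2 − 3·R1.
R3 ← R3 − 3·R1.
R2 ← R2 / (6).
R1 ← R1 + 2·R2.
R3 ← R3 − 8·R2.
R3 ← R3 / (-1).
R1 ← R1 + 1·R3.
R2 ← R2 − 1/2·R3.
Reading off the reduced rows gives x1 = -2, x2 = 3, x3 = 2.

x1 = -2, x2 = 3, x3 = 2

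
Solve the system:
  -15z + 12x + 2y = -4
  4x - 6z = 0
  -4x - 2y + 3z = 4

infinitely many solutions

Row-reduce:
R1 ← R1 / (12).
R2 ← R2 − 4·R1.
R3 ← R3 + 4·R1.
R2 ← R2 / (-2/3).
R1 ← R1 − 1/6·R2.
R3 ← R3 + 4/3·R2.
Rank is 2 with 3 unknowns, leaving z free.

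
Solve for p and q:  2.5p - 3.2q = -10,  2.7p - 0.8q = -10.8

p = -4, q = 0

Row-reduce the augmented matrix:
R1 ← R1 / (5/2).
R2 ← R2 − 27/10·R1.
R2 ← R2 / (332/125).
R1 ← R1 + 32/25·R2.
Reading off the reduced rows gives p = -4, q = 0.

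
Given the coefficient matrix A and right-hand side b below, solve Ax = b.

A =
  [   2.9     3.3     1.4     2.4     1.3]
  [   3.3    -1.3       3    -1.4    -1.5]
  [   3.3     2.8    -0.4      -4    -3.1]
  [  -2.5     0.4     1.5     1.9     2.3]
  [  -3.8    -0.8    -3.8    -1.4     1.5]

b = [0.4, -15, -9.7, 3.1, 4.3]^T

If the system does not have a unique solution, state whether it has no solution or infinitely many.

Row-reduce the augmented matrix:
R1 ← R1 / (29/10).
R2 ← R2 − 33/10·R1.
R3 ← R3 − 33/10·R1.
R4 ← R4 + 5/2·R1.
R5 ← R5 + 19/5·R1.
R2 ← R2 / (-733/145).
R1 ← R1 − 33/29·R2.
R3 ← R3 + 277/290·R2.
R4 ← R4 − 941/290·R2.
R5 ← R5 − 511/145·R2.
R3 ← R3 / (-8279/3665).
R1 ← R1 − 586/733·R3.
R2 ← R2 + 204/733·R3.
R4 ← R4 − 26461/7330·R3.
R5 ← R5 + 3609/3665·R3.
R4 ← R4 / (-1356433/165580).
R1 ← R1 + 18282/8279·R4.
R2 ← R2 − 755/487·R4.
R3 ← R3 − 43617/16558·R4.
R5 ← R5 − 120781/82790·R4.
R5 ← R5 / (27167461/13564330).
R1 ← R1 + 434351/1356433·R5.
R2 ← R2 − 1392/8983·R5.
R3 ← R3 − 270064/1356433·R5.
R4 ← R4 − 813024/1356433·R5.
Reading off the reduced rows gives x_1 = -2, x_2 = 1, x_3 = -2, x_4 = 4, x_5 = -3.

x_1 = -2, x_2 = 1, x_3 = -2, x_4 = 4, x_5 = -3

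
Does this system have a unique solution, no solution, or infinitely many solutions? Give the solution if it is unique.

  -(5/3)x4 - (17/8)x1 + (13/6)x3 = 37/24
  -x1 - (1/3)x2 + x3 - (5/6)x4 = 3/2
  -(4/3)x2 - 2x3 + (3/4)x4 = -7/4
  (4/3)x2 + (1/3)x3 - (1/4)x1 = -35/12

infinitely many solutions

Row-reduce:
R1 ← R1 / (-17/8).
R2 ← R2 + 1·R1.
R4 ← R4 + 1/4·R1.
R2 ← R2 / (-1/3).
R3 ← R3 + 4/3·R2.
R4 ← R4 − 4/3·R2.
R3 ← R3 / (-98/51).
R1 ← R1 + 52/51·R3.
R2 ← R2 − 1/17·R3.
Rank is 3 with 4 unknowns, leaving x4 free.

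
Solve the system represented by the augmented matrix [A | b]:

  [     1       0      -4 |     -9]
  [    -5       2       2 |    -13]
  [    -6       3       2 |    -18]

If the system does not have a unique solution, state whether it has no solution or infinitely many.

x_1 = 3, x_2 = -2, x_3 = 3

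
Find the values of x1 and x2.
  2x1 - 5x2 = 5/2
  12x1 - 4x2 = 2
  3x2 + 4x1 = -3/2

x1 = 0, x2 = -1/2

Row-reduce the augmented matrix:
R1 ← R1 / (2).
R2 ← R2 − 12·R1.
R3 ← R3 − 4·R1.
R2 ← R2 / (26).
R1 ← R1 + 5/2·R2.
R3 ← R3 − 13·R2.
R3 reduces to 0 = 0, so the extra equation is consistent.
Reading off the reduced rows gives x1 = 0, x2 = -1/2.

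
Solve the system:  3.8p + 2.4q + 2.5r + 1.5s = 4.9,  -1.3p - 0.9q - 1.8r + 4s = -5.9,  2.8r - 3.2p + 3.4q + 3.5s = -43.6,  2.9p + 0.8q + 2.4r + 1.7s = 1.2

p = 6, q = -1, r = -5, s = -2

Row-reduce the augmented matrix:
R1 ← R1 / (19/5).
R2 ← R2 + 13/10·R1.
R3 ← R3 + 16/5·R1.
R4 ← R4 − 29/10·R1.
R2 ← R2 / (-3/38).
R1 ← R1 − 12/19·R2.
R3 ← R3 − 103/19·R2.
R4 ← R4 + 98/95·R2.
R3 ← R3 / (-1799/30).
R1 ← R1 + 69/10·R3.
R2 ← R2 − 359/30·R3.
R4 ← R4 − 3851/300·R3.
R4 ← R4 / (321731/35980).
R1 ← R1 − 1055/3598·R4.
R2 ← R2 − 20245/3598·R4.
R3 ← R3 + 9440/1799·R4.
Reading off the reduced rows gives p = 6, q = -1, r = -5, s = -2.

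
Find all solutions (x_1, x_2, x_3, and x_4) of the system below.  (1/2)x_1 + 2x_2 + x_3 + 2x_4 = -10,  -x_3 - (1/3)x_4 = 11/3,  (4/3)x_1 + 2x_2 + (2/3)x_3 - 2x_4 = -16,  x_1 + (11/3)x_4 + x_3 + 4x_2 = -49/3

Row-reduce:
R1 ← R1 / (1/2).
R3 ← R3 − 4/3·R1.
R4 ← R4 − 1·R1.
Swap R2 and R3.
R2 ← R2 / (-10/3).
R1 ← R1 − 4·R2.
R3 ← R3 / (-1).
R1 ← R1 + 2/5·R3.
R2 ← R2 − 3/5·R3.
R4 ← R4 + 1·R3.
Rank is 3 with 4 unknowns, leaving x_4 free.

infinitely many solutions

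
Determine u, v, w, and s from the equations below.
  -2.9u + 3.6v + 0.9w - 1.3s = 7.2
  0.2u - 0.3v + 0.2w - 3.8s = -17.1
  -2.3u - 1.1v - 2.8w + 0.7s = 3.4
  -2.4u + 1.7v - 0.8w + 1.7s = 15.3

Row-reduce the augmented matrix:
R1 ← R1 / (-29/10).
R2 ← R2 − 1/5·R1.
R3 ← R3 + 23/10·R1.
R4 ← R4 + 12/5·R1.
R2 ← R2 / (-3/58).
R1 ← R1 + 36/29·R2.
R3 ← R3 + 1147/290·R2.
R4 ← R4 + 371/290·R2.
R3 ← R3 / (-3533/150).
R1 ← R1 + 33/5·R3.
R2 ← R2 + 76/15·R3.
R4 ← R4 + 602/75·R3.
R4 ← R4 / (-104923/35330).
R1 ← R1 − 35227/3533·R4.
R2 ← R2 − 38320/3533·R4.
R3 ← R3 + 44874/3533·R4.
Reading off the reduced rows gives u = 1, v = 5, w = -3, s = 4.

u = 1, v = 5, w = -3, s = 4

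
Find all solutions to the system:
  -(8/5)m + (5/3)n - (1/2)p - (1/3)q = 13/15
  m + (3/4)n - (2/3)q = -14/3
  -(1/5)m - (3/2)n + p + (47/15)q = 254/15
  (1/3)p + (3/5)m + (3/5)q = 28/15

Row-reduce:
R1 ← R1 / (-8/5).
R2 ← R2 − 1·R1.
R3 ← R3 + 1/5·R1.
R4 ← R4 − 3/5·R1.
R2 ← R2 / (43/24).
R1 ← R1 + 25/24·R2.
R3 ← R3 + 41/24·R2.
R4 ← R4 − 5/8·R2.
R3 ← R3 / (263/344).
R1 ← R1 − 45/344·R3.
R2 ← R2 + 15/86·R3.
R4 ← R4 − 263/1032·R3.
Row 4 reduces to 0 = -2/3, a contradiction. The system is inconsistent.

no solution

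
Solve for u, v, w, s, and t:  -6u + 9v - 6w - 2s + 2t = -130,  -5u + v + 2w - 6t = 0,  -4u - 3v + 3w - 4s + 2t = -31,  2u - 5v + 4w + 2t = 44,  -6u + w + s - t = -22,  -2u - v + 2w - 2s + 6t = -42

Row-reduce the augmented matrix:
R1 ← R1 / (-6).
R2 ← R2 + 5·R1.
R3 ← R3 + 4·R1.
R4 ← R4 − 2·R1.
R5 ← R5 + 6·R1.
R6 ← R6 + 2·R1.
R2 ← R2 / (-13/2).
R1 ← R1 + 3/2·R2.
R3 ← R3 + 9·R2.
R4 ← R4 + 2·R2.
R5 ← R5 + 9·R2.
R6 ← R6 + 4·R2.
R3 ← R3 / (-35/13).
R1 ← R1 + 8/13·R3.
R2 ← R2 + 14/13·R3.
R4 ← R4 + 2/13·R3.
R5 ← R5 + 35/13·R3.
R6 ← R6 + 4/13·R3.
R4 ← R4 / (-94/105).
R1 ← R1 − 38/35·R4.
R2 ← R2 − 26/15·R4.
R3 ← R3 − 194/105·R4.
R5 ← R5 − 17/3·R4.
R6 ← R6 + 188/105·R4.
R5 ← R5 / (1131/47).
R1 ← R1 − 196/47·R5.
R2 ← R2 − 242/47·R5.
R3 ← R3 − 228/47·R5.
R4 ← R4 + 230/47·R5.
R6 reduces to 0 = 0, so the extra equation is consistent.
Reading off the reduced rows gives u = 6, v = -6, w = 3, s = 6, t = -5.

u = 6, v = -6, w = 3, s = 6, t = -5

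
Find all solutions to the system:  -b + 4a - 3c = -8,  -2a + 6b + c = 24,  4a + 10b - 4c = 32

infinitely many solutions

Row-reduce:
R1 ← R1 / (4).
R2 ← R2 + 2·R1.
R3 ← R3 − 4·R1.
R2 ← R2 / (11/2).
R1 ← R1 + 1/4·R2.
R3 ← R3 − 11·R2.
Rank is 2 with 3 unknowns, leaving c free.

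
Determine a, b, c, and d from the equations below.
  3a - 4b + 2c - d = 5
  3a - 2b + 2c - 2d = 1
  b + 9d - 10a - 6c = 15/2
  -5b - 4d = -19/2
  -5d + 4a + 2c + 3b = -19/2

a = 1, b = -1/2, c = 3/2, d = 3

Row-reduce the augmented matrix:
R1 ← R1 / (3).
R2 ← R2 − 3·R1.
R3 ← R3 + 10·R1.
R5 ← R5 − 4·R1.
R2 ← R2 / (2).
R1 ← R1 + 4/3·R2.
R3 ← R3 + 37/3·R2.
R4 ← R4 + 5·R2.
R5 ← R5 − 25/3·R2.
R3 ← R3 / (2/3).
R1 ← R1 − 2/3·R3.
R5 ← R5 + 2/3·R3.
R4 ← R4 / (-13/2).
R1 ← R1 + 1/2·R4.
R2 ← R2 + 1/2·R4.
R3 ← R3 + 3/4·R4.
R5 reduces to 0 = 0, so the extra equation is consistent.
Reading off the reduced rows gives a = 1, b = -1/2, c = 3/2, d = 3.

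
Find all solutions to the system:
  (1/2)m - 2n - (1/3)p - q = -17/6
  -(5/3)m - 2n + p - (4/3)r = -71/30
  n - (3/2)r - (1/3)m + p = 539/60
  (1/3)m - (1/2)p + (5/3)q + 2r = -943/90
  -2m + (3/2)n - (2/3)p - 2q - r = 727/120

Row-reduce the augmented matrix:
R1 ← R1 / (1/2).
R2 ← R2 + 5/3·R1.
R3 ← R3 + 1/3·R1.
R4 ← R4 − 1/3·R1.
R5 ← R5 + 2·R1.
R2 ← R2 / (-26/3).
R1 ← R1 + 4·R2.
R3 ← R3 + 1/3·R2.
R4 ← R4 − 4/3·R2.
R5 ← R5 + 13/2·R2.
R3 ← R3 / (61/78).
R1 ← R1 + 8/13·R3.
R2 ← R2 − 1/78·R3.
R4 ← R4 + 23/78·R3.
R5 ← R5 + 23/12·R3.
R4 ← R4 / (296/183).
R1 ← R1 + 54/61·R4.
R2 ← R2 − 24/61·R4.
R3 ← R3 + 42/61·R4.
R5 ← R5 + 294/61·R4.
R5 ← R5 / (151/888).
R1 ← R1 − 47/296·R5.
R2 ← R2 + 14/111·R5.
R3 ← R3 + 391/296·R5.
R4 ← R4 − 457/592·R5.
Reading off the reduced rows gives m = 2, n = 11/4, p = 3, q = -8/3, r = -13/5.

m = 2, n = 11/4, p = 3, q = -8/3, r = -13/5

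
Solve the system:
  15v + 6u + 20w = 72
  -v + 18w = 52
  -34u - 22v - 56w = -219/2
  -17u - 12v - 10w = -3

no solution

Row-reduce:
R1 ← R1 / (6).
R3 ← R3 + 34·R1.
R4 ← R4 + 17·R1.
R2 ← R2 / (-1).
R1 ← R1 − 5/2·R2.
R3 ← R3 − 63·R2.
R4 ← R4 − 61/2·R2.
R3 ← R3 / (3574/3).
R1 ← R1 − 145/3·R3.
R2 ← R2 + 18·R3.
R4 ← R4 − 1787/3·R3.
Row 4 reduces to 0 = -1/4, a contradiction. The system is inconsistent.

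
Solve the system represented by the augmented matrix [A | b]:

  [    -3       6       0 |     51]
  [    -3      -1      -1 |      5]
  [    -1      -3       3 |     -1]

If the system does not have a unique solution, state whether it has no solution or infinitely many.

Row-reduce the augmented matrix:
R1 ← R1 / (-3).
R2 ← R2 + 3·R1.
R3 ← R3 + 1·R1.
R2 ← R2 / (-7).
R1 ← R1 + 2·R2.
R3 ← R3 + 5·R2.
R3 ← R3 / (26/7).
R1 ← R1 − 2/7·R3.
R2 ← R2 − 1/7·R3.
Reading off the reduced rows gives x_1 = -5, x_2 = 6, x_3 = 4.

x_1 = -5, x_2 = 6, x_3 = 4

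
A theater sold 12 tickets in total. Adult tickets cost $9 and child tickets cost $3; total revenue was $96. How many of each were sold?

adult tickets: 10, child tickets: 2

Let a = adult tickets, c = child tickets.
  c + a = 12
  9a + 3c = 96
From equation 1: a = 12 − c.
Substitute into equation 2 and solve: c = 2.
Then a = 10.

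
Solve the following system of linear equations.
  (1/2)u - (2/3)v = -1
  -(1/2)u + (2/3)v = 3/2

no solution

Row-reduce:
R1 ← R1 / (1/2).
R2 ← R2 + 1/2·R1.
Row 2 reduces to 0 = 1/2, a contradiction. The system is inconsistent.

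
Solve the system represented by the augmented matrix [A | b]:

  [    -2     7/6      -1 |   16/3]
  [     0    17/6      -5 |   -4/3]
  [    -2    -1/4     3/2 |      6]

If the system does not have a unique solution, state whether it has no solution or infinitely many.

infinitely many solutions

Row-reduce:
R1 ← R1 / (-2).
R3 ← R3 + 2·R1.
R2 ← R2 / (17/6).
R1 ← R1 + 7/12·R2.
R3 ← R3 + 17/12·R2.
Rank is 2 with 3 unknowns, leaving x_3 free.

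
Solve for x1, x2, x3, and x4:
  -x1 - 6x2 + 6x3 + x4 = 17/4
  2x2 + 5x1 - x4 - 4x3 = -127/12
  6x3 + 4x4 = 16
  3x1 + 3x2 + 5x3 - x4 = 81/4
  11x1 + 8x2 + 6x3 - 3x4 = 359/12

x1 = -3/4, x2 = 7/3, x3 = 3, x4 = -1/2

Row-reduce the augmented matrix:
R1 ← R1 / (-1).
R2 ← R2 − 5·R1.
R4 ← R4 − 3·R1.
R5 ← R5 − 11·R1.
R2 ← R2 / (-28).
R1 ← R1 − 6·R2.
R4 ← R4 + 15·R2.
R5 ← R5 + 58·R2.
R3 ← R3 / (6).
R1 ← R1 + 3/7·R3.
R2 ← R2 + 13/14·R3.
R4 ← R4 − 127/14·R3.
R5 ← R5 − 127/7·R3.
R4 ← R4 / (-130/21).
R1 ← R1 − 1/7·R4.
R2 ← R2 − 10/21·R4.
R3 ← R3 − 2/3·R4.
R5 ← R5 + 260/21·R4.
R5 reduces to 0 = 0, so the extra equation is consistent.
Reading off the reduced rows gives x1 = -3/4, x2 = 7/3, x3 = 3, x4 = -1/2.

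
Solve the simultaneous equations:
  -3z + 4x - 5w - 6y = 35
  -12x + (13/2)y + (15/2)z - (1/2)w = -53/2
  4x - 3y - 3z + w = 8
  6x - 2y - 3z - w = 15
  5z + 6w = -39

Row-reduce:
R1 ← R1 / (4).
R2 ← R2 + 12·R1.
R3 ← R3 − 4·R1.
R4 ← R4 − 6·R1.
R2 ← R2 / (-23/2).
R1 ← R1 + 3/2·R2.
R3 ← R3 − 3·R2.
R4 ← R4 − 7·R2.
R3 ← R3 / (-9/23).
R1 ← R1 + 51/92·R3.
R2 ← R2 − 3/23·R3.
R4 ← R4 − 27/46·R3.
R5 ← R5 − 5·R3.
Swap R4 and R5.
R4 ← R4 / (31).
R1 ← R1 + 2·R4.
R2 ← R2 − 2·R4.
R3 ← R3 + 5·R4.
Row 5 reduces to 0 = 1/2, a contradiction. The system is inconsistent.

no solution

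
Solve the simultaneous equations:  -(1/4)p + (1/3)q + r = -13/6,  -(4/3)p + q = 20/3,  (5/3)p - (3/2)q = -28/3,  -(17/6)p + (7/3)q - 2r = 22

no solution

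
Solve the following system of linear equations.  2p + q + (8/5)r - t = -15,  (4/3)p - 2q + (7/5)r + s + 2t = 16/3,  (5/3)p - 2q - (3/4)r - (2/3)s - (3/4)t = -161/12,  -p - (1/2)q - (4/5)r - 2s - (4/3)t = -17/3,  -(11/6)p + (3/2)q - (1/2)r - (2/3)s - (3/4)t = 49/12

Row-reduce the augmented matrix:
R1 ← R1 / (2).
R2 ← R2 − 4/3·R1.
R3 ← R3 − 5/3·R1.
R4 ← R4 + 1·R1.
R5 ← R5 + 11/6·R1.
R2 ← R2 / (-8/3).
R1 ← R1 − 1/2·R2.
R3 ← R3 + 17/6·R2.
R5 ← R5 − 29/12·R2.
R3 ← R3 / (-39/16).
R1 ← R1 − 69/80·R3.
R2 ← R2 + 1/8·R3.
R5 ← R5 − 203/160·R3.
R4 ← R4 / (-2).
R1 ← R1 + 331/780·R4.
R2 ← R2 + 67/234·R4.
R3 ← R3 − 83/117·R4.
R5 ← R5 + 3091/4680·R4.
R5 ← R5 / (-4267/56160).
R1 ← R1 + 5467/9360·R5.
R2 ← R2 + 1675/2808·R5.
R3 ← R3 − 671/1404·R5.
R4 ← R4 − 11/12·R5.
Reading off the reduced rows gives p = -5, q = 0, r = 0, s = 2, t = 5.

p = -5, q = 0, r = 0, s = 2, t = 5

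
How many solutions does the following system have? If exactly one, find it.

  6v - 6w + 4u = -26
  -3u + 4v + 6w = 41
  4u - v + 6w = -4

u = -5, v = 2, w = 3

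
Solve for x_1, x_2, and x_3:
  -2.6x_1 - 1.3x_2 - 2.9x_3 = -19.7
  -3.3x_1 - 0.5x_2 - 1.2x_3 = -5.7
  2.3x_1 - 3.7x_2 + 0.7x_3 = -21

x_1 = -1, x_2 = 6, x_3 = 5

Row-reduce the augmented matrix:
R1 ← R1 / (-13/5).
R2 ← R2 + 33/10·R1.
R3 ← R3 − 23/10·R1.
R2 ← R2 / (23/20).
R1 ← R1 − 1/2·R2.
R3 ← R3 + 97/20·R2.
R3 ← R3 / (5141/598).
R1 ← R1 − 11/299·R3.
R2 ← R2 − 645/299·R3.
Reading off the reduced rows gives x_1 = -1, x_2 = 6, x_3 = 5.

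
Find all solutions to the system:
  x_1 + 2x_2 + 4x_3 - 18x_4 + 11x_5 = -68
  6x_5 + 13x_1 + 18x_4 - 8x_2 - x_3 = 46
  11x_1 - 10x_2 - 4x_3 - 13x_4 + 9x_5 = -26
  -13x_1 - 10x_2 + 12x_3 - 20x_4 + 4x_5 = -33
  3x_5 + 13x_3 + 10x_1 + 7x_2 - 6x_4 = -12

x_1 = 1, x_2 = -2, x_3 = 1, x_4 = 2, x_5 = -3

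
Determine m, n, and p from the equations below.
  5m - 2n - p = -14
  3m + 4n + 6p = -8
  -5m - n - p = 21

Row-reduce the augmented matrix:
R1 ← R1 / (5).
R2 ← R2 − 3·R1.
R3 ← R3 + 5·R1.
R2 ← R2 / (26/5).
R1 ← R1 + 2/5·R2.
R3 ← R3 + 3·R2.
R3 ← R3 / (47/26).
R1 ← R1 − 4/13·R3.
R2 ← R2 − 33/26·R3.
Reading off the reduced rows gives m = -4, n = -5, p = 4.

m = -4, n = -5, p = 4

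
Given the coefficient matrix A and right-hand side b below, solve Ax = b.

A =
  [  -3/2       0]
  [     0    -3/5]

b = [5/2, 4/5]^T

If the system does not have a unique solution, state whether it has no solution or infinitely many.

x_1 = -5/3, x_2 = -4/3

Row-reduce the augmented matrix:
R1 ← R1 / (-3/2).
R2 ← R2 / (-3/5).
Reading off the reduced rows gives x_1 = -5/3, x_2 = -4/3.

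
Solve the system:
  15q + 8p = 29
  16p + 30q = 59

Row-reduce:
R1 ← R1 / (8).
R2 ← R2 − 16·R1.
Row 2 reduces to 0 = 1, a contradiction. The system is inconsistent.

no solution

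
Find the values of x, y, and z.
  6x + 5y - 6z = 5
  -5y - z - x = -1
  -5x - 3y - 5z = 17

Row-reduce the augmented matrix:
R1 ← R1 / (6).
R2 ← R2 + 1·R1.
R3 ← R3 + 5·R1.
R2 ← R2 / (-25/6).
R1 ← R1 − 5/6·R2.
R3 ← R3 − 7/6·R2.
R3 ← R3 / (-264/25).
R1 ← R1 + 7/5·R3.
R2 ← R2 − 12/25·R3.
Reading off the reduced rows gives x = -2, y = 1, z = -2.

x = -2, y = 1, z = -2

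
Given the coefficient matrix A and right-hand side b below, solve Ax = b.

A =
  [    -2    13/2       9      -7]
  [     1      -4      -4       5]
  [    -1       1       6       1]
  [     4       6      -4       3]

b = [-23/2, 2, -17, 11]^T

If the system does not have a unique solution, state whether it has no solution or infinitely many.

Row-reduce:
R1 ← R1 / (-2).
R2 ← R2 − 1·R1.
R3 ← R3 + 1·R1.
R4 ← R4 − 4·R1.
R2 ← R2 / (-3/4).
R1 ← R1 + 13/4·R2.
R3 ← R3 + 9/4·R2.
R4 ← R4 − 19·R2.
Swap R3 and R4.
R3 ← R3 / (80/3).
R1 ← R1 + 20/3·R3.
R2 ← R2 + 2/3·R3.
Rank is 3 with 4 unknowns, leaving x_4 free.

infinitely many solutions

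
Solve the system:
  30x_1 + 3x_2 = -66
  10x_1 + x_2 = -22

infinitely many solutions

Row-reduce:
R1 ← R1 / (30).
R2 ← R2 − 10·R1.
Rank is 1 with 2 unknowns, leaving x_2 free.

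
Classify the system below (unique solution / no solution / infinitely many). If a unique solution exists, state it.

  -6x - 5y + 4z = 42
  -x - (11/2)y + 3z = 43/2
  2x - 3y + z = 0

Row-reduce:
R1 ← R1 / (-6).
R2 ← R2 + 1·R1.
R3 ← R3 − 2·R1.
R2 ← R2 / (-14/3).
R1 ← R1 − 5/6·R2.
R3 ← R3 + 14/3·R2.
Row 3 reduces to 0 = -1/2, a contradiction. The system is inconsistent.

no solution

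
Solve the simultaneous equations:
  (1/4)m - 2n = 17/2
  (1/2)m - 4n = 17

Row-reduce:
R1 ← R1 / (1/4).
R2 ← R2 − 1/2·R1.
Rank is 1 with 2 unknowns, leaving n free.

infinitely many solutions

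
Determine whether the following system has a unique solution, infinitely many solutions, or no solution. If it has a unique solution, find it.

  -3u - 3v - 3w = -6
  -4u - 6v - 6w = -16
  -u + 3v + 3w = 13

no solution

Row-reduce:
R1 ← R1 / (-3).
R2 ← R2 + 4·R1.
R3 ← R3 + 1·R1.
R2 ← R2 / (-2).
R1 ← R1 − 1·R2.
R3 ← R3 − 4·R2.
Row 3 reduces to 0 = -1, a contradiction. The system is inconsistent.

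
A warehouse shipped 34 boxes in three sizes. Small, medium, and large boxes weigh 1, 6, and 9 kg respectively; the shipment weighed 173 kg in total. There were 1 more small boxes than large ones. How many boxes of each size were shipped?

small boxes: 14, medium boxes: 7, large boxes: 13

Let s = small boxes, m = medium boxes, l = large boxes.
  m + s + l = 34
  s + 6m + 9l = 173
  s - l = 1
Row-reduce the augmented matrix:
R2 ← R2 − 1·R1.
R3 ← R3 − 1·R1.
R2 ← R2 / (5).
R1 ← R1 − 1·R2.
R3 ← R3 + 1·R2.
R3 ← R3 / (-2/5).
R1 ← R1 + 3/5·R3.
R2 ← R2 − 8/5·R3.
Reading off the reduced rows gives s = 14, m = 7, l = 13.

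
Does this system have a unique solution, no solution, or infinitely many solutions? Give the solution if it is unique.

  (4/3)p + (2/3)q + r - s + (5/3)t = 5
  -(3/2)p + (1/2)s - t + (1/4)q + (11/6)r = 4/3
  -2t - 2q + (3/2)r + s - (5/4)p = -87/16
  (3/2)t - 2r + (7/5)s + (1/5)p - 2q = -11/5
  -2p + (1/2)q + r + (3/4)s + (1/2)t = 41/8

p = -5/4, q = 3/2, r = 1, s = -1/2, t = 5/2

Row-reduce the augmented matrix:
R1 ← R1 / (4/3).
R2 ← R2 + 3/2·R1.
R3 ← R3 + 5/4·R1.
R4 ← R4 − 1/5·R1.
R5 ← R5 + 2·R1.
R1 ← R1 − 1/2·R2.
R3 ← R3 + 11/8·R2.
R4 ← R4 + 21/10·R2.
R5 ← R5 − 3/2·R2.
R3 ← R3 / (1249/192).
R1 ← R1 + 35/48·R3.
R2 ← R2 − 71/24·R3.
R4 ← R4 − 65/16·R3.
R5 ← R5 + 31/16·R3.
R4 ← R4 / (4591/6245).
R1 ← R1 + 658/1249·R4.
R2 ← R2 + 328/1249·R4.
R3 ← R3 + 153/1249·R4.
R5 ← R5 + 249/4996·R4.
R5 ← R5 / (76851/36728).
R1 ← R1 − 12709/4591·R5.
R2 ← R2 − 6698/4591·R5.
R3 ← R3 − 5073/9182·R5.
R4 ← R4 − 32591/9182·R5.
Reading off the reduced rows gives p = -5/4, q = 3/2, r = 1, s = -1/2, t = 5/2.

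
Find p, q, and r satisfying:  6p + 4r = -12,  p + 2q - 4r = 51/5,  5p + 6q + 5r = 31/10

p = -1, q = 13/5, r = -3/2

Row-reduce the augmented matrix:
R1 ← R1 / (6).
R2 ← R2 − 1·R1.
R3 ← R3 − 5·R1.
R2 ← R2 / (2).
R3 ← R3 − 6·R2.
R3 ← R3 / (47/3).
R1 ← R1 − 2/3·R3.
R2 ← R2 + 7/3·R3.
Reading off the reduced rows gives p = -1, q = 13/5, r = -3/2.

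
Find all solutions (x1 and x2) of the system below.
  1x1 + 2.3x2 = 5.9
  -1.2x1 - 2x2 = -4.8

x1 = -1, x2 = 3

From equation 1: x1 = 59/10 − 23/10·x2.
Substitute into equation 2 and solve: x2 = 3.
Then x1 = -1.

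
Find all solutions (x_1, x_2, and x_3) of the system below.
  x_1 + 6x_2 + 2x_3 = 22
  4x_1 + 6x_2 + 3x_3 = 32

infinitely many solutions

Row-reduce:
R2 ← R2 − 4·R1.
R2 ← R2 / (-18).
R1 ← R1 − 6·R2.
Rank is 2 with 3 unknowns, leaving x_3 free.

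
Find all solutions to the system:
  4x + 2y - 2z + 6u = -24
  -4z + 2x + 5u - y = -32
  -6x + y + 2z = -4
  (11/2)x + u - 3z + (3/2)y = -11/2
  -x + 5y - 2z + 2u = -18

Row-reduce:
R1 ← R1 / (4).
R2 ← R2 − 2·R1.
R3 ← R3 + 6·R1.
R4 ← R4 − 11/2·R1.
R5 ← R5 + 1·R1.
R2 ← R2 / (-2).
R1 ← R1 − 1/2·R2.
R3 ← R3 − 4·R2.
R4 ← R4 + 5/4·R2.
R5 ← R5 − 11/2·R2.
R3 ← R3 / (-7).
R1 ← R1 + 5/4·R3.
R2 ← R2 − 3/2·R3.
R4 ← R4 − 13/8·R3.
R5 ← R5 + 43/4·R3.
R4 ← R4 / (-307/56).
R1 ← R1 + 9/28·R4.
R2 ← R2 − 25/14·R4.
R3 ← R3 + 13/7·R4.
R5 ← R5 + 307/28·R4.
Row 5 reduces to 0 = 1, a contradiction. The system is inconsistent.

no solution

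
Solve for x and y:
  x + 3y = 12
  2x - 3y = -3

x = 3, y = 3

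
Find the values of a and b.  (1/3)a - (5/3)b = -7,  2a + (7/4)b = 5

a = -1, b = 4

Row-reduce the augmented matrix:
R1 ← R1 / (1/3).
R2 ← R2 − 2·R1.
R2 ← R2 / (47/4).
R1 ← R1 + 5·R2.
Reading off the reduced rows gives a = -1, b = 4.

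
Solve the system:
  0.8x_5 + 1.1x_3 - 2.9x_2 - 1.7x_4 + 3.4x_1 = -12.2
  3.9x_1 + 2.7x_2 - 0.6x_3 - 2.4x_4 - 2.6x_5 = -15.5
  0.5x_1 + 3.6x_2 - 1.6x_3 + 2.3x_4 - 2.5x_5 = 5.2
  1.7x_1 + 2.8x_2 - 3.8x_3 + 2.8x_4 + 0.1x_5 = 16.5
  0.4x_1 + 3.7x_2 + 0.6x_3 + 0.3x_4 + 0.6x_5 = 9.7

x_1 = -1, x_2 = 2, x_3 = -1, x_4 = 3, x_5 = 4

Row-reduce the augmented matrix:
R1 ← R1 / (17/5).
R2 ← R2 − 39/10·R1.
R3 ← R3 − 1/2·R1.
R4 ← R4 − 17/10·R1.
R5 ← R5 − 2/5·R1.
R2 ← R2 / (2049/340).
R1 ← R1 + 29/34·R2.
R3 ← R3 − 1369/340·R2.
R4 ← R4 − 17/4·R2.
R5 ← R5 − 687/170·R2.
R3 ← R3 / (-3537/6830).
R1 ← R1 − 41/683·R3.
R2 ← R2 + 211/683·R3.
R4 ← R4 + 20743/6830·R3.
R5 ← R5 − 11741/6830·R3.
R4 ← R4 / (-150329/11790).
R1 ← R1 + 275/1179·R4.
R2 ← R2 + 2093/1179·R4.
R3 ← R3 + 6490/1179·R4.
R5 ← R5 − 60509/5895·R4.
R5 ← R5 / (22526957/4509870).
R1 ← R1 + 489965/1352961·R5.
R2 ← R2 + 1280083/1352961·R5.
R3 ← R3 + 1491131/1352961·R5.
R4 ← R4 + 397796/1352961·R5.
Reading off the reduced rows gives x_1 = -1, x_2 = 2, x_3 = -1, x_4 = 3, x_5 = 4.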